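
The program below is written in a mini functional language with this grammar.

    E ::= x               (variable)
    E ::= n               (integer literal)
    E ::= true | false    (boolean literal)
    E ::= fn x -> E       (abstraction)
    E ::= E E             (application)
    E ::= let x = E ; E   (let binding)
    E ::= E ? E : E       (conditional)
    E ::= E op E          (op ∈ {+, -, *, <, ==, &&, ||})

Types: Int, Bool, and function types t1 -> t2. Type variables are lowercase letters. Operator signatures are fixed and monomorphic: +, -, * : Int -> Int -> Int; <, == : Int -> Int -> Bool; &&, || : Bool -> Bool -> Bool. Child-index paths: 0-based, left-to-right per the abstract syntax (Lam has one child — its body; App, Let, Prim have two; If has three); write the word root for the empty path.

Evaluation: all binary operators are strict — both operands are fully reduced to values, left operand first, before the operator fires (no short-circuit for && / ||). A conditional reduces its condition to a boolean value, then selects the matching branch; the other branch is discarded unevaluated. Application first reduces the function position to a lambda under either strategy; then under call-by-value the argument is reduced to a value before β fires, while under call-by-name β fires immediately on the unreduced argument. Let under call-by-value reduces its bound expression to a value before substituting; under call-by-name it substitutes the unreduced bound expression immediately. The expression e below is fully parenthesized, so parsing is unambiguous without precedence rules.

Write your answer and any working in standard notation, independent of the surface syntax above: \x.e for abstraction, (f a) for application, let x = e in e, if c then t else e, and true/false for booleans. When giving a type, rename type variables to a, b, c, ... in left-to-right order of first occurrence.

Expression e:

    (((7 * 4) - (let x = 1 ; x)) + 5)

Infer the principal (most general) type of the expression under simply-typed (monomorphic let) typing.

Answer: Int

Working:
  unify Int ~ Int
  unify Int ~ Int
  unify Int ~ Int
let x : Int
x : Int
  unify Int ~ Int
  unify Int ~ Int
  unify Int ~ Int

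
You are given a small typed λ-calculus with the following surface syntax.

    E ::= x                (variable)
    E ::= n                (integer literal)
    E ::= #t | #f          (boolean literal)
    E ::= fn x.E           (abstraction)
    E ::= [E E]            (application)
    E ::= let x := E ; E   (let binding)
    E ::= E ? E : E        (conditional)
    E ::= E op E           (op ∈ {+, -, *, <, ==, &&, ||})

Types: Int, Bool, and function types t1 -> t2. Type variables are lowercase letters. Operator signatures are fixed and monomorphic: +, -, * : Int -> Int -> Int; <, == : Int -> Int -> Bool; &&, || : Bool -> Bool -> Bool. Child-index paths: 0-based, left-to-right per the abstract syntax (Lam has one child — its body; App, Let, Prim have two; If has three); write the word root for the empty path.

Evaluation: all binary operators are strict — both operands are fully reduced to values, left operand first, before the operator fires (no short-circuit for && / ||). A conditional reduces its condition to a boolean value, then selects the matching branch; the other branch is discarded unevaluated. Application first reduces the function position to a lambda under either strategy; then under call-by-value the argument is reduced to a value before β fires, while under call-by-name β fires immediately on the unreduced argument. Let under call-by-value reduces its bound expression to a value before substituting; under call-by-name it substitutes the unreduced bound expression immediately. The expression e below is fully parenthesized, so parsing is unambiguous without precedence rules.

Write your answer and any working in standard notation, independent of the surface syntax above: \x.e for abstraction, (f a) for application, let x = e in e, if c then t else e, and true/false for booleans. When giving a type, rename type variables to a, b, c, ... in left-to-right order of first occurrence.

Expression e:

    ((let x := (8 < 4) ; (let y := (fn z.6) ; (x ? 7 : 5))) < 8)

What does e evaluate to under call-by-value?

Answer: true

Derivation:
step 0: ((let x = (8 < 4) in (let y = (\z.6) in (if x then 7 else 5))) < 8)
step 1: [delta@0.0] ((let x = false in (let y = (\z.6) in (if x then 7 else 5))) < 8)
step 2: [let@0] ((let y = (\z.6) in (if false then 7 else 5)) < 8)
step 3: [let@0] ((if false then 7 else 5) < 8)
step 4: [if@0] (5 < 8)
step 5: [delta@root] true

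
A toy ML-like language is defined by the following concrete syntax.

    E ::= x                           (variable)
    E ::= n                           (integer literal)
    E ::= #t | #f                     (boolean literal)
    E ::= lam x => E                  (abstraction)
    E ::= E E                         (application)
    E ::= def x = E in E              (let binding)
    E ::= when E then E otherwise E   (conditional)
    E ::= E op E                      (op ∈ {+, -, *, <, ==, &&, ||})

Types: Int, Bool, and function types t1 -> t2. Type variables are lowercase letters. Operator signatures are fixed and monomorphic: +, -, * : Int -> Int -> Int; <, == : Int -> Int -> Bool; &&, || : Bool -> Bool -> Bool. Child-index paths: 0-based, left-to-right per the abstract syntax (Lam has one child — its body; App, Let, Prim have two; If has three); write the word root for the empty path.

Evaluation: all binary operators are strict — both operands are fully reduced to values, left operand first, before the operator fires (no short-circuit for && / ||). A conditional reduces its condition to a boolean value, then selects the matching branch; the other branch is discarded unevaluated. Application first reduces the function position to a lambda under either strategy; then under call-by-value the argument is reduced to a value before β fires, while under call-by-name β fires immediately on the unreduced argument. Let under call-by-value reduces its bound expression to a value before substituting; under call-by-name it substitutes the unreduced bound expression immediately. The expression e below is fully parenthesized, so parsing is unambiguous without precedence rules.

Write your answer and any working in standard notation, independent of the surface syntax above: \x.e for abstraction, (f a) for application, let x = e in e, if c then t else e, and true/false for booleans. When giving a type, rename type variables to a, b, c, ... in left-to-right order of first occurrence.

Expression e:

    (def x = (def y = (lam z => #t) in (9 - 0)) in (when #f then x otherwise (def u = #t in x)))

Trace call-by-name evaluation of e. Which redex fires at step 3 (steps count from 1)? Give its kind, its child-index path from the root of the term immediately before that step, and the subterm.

Answer: let at root : (let u = true in (let y = (\z.true) in (9 - 0)))

Trace:
step 0: (let x = (let y = (\z.true) in (9 - 0)) in (if false then x else (let u = true in x)))
step 1: [let@root] (if false then (let y = (\z.true) in (9 - 0)) else (let u = true in (let y = (\z.true) in (9 - 0))))
step 2: [if@root] (let u = true in (let y = (\z.true) in (9 - 0)))
step 3: [let@root] (let y = (\z.true) in (9 - 0))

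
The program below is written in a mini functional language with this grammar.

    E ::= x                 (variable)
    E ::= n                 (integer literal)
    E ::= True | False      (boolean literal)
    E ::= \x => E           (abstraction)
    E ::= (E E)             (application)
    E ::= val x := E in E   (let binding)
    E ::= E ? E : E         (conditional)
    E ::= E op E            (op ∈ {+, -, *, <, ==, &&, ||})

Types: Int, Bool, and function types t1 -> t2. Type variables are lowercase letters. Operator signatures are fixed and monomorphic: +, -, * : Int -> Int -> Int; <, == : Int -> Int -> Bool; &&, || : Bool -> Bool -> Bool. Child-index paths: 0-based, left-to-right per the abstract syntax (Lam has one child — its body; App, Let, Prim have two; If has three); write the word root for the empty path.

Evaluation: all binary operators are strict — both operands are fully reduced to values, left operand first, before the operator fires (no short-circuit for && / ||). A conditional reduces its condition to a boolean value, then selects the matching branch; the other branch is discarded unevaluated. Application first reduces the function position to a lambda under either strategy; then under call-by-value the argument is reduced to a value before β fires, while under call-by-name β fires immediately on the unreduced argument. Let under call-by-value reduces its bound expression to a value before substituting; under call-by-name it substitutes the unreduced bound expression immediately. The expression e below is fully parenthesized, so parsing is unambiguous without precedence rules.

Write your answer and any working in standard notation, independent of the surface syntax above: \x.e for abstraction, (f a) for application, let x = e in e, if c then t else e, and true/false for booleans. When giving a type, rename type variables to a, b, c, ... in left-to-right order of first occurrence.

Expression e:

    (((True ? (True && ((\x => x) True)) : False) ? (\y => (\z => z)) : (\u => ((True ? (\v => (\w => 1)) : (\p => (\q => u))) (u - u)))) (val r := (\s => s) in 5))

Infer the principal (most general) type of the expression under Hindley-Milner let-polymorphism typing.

Trace:
  unify Bool ~ Bool
  unify Bool ~ Bool
x : a
\x._ : a -> a
  unify a -> a ~ Bool -> b
  unify a ~ Bool
  unify Bool ~ b
_ _ : Bool
  unify Bool ~ Bool
  unify Bool ~ Bool
  unify Bool ~ Bool
z : d
\z._ : d -> d
\y._ : c -> d -> d
  unify Bool ~ Bool
\w._ : g -> Int
\v._ : f -> g -> Int
u : e
\q._ : i -> e
\p._ : h -> i -> e
  unify f -> g -> Int ~ h -> i -> e
  unify f ~ h
  unify g -> Int ~ i -> e
  unify g ~ i
  unify Int ~ e
u : Int
  unify Int ~ Int
u : Int
  unify Int ~ Int
  unify h -> i -> Int ~ Int -> j
  unify h ~ Int
  unify i -> Int ~ j
_ _ : i -> Int
\u._ : Int -> i -> Int
  unify c -> d -> d ~ Int -> i -> Int
  unify c ~ Int
  unify d -> d ~ i -> Int
  unify d ~ i
  unify i ~ Int
s : k
\s._ : k -> k
let r : forall. k -> k
  unify Int -> Int -> Int ~ Int -> l
  unify Int ~ Int
  unify Int -> Int ~ l
_ _ : Int -> Int

Answer: Int -> Int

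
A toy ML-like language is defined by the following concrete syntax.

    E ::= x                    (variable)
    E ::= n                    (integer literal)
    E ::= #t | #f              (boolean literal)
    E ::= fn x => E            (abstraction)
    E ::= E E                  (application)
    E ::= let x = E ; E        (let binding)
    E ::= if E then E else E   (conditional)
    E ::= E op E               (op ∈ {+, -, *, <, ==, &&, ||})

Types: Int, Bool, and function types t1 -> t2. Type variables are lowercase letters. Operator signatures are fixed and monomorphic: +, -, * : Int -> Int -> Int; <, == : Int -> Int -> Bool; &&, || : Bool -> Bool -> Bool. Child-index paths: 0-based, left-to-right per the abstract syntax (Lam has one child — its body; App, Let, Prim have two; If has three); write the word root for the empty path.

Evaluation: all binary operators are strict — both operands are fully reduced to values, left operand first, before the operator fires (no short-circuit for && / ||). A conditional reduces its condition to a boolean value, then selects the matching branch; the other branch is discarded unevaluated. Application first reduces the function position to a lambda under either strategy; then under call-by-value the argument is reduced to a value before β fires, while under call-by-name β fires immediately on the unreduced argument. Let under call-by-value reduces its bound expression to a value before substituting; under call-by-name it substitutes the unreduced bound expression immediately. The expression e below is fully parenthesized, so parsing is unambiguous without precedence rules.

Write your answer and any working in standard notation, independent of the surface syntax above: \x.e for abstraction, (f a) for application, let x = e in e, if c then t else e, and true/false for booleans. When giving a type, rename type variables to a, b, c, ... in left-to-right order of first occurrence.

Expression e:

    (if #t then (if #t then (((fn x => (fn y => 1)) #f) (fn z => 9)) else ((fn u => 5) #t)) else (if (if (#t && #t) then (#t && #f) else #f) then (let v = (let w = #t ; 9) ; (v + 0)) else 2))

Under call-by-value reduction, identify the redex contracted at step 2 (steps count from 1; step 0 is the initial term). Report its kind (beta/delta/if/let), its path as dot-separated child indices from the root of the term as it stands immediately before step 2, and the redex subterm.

Working:
step 0: (if true then (if true then (((\x.(\y.1)) false) (\z.9)) else ((\u.5) true)) else (if (if (true && true) then (true && false) else false) then (let v = (let w = true in 9) in (v + 0)) else 2))
step 1: [if@root] (if true then (((\x.(\y.1)) false) (\z.9)) else ((\u.5) true))
step 2: [if@root] (((\x.(\y.1)) false) (\z.9))

Answer: if at root : (if true then (((\x.(\y.1)) false) (\z.9)) else ((\u.5) true))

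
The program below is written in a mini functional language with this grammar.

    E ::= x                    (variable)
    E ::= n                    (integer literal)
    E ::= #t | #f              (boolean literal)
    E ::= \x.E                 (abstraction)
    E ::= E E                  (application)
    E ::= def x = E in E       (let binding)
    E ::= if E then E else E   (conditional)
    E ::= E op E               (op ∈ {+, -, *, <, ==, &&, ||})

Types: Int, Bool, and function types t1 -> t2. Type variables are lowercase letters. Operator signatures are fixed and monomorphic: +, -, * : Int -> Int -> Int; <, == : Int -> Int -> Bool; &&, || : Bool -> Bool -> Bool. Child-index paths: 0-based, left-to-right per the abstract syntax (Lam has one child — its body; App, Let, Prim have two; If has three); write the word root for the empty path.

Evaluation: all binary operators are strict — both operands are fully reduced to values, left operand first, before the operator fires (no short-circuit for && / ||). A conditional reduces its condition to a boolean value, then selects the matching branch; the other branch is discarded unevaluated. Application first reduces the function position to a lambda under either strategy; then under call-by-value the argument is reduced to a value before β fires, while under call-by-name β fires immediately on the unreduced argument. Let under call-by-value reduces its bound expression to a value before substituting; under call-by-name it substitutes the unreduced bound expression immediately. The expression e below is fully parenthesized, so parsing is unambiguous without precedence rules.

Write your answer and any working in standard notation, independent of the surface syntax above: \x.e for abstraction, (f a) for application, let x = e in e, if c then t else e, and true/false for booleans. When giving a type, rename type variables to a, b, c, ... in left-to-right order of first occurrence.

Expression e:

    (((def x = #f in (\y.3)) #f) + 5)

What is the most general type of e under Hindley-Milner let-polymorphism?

Derivation:
let x : Bool
\y._ : a -> Int
  unify a -> Int ~ Bool -> b
  unify a ~ Bool
  unify Int ~ b
_ _ : Int
  unify Int ~ Int
  unify Int ~ Int

Answer: Int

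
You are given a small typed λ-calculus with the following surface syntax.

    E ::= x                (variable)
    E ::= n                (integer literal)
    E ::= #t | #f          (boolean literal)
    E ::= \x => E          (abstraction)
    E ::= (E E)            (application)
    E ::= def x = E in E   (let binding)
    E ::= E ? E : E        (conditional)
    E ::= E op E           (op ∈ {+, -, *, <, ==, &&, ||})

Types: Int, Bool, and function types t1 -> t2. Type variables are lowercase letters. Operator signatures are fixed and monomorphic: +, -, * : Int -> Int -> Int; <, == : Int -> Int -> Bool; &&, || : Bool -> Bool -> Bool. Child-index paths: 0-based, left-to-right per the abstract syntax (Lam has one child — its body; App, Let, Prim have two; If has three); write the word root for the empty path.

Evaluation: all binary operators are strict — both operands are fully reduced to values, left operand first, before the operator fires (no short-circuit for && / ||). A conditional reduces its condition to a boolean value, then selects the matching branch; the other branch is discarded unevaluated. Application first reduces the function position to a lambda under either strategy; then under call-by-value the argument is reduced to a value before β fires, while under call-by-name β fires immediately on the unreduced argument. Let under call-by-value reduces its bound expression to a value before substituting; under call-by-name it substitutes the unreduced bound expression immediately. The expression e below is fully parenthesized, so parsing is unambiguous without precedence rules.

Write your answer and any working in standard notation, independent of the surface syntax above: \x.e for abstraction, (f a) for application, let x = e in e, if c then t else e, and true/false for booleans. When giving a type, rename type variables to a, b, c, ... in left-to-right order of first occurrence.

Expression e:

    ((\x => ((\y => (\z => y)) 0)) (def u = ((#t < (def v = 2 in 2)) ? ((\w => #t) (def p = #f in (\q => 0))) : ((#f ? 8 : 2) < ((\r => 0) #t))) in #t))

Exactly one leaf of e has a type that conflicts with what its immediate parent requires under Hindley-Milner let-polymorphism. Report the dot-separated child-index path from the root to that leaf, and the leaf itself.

Answer: 1.0.0.0 : true

Derivation:
y : b
\z._ : c -> b
\y._ : b -> c -> b
  unify b -> c -> b ~ Int -> d
  unify b ~ Int
  unify c -> Int ~ d
_ _ : c -> Int
\x._ : a -> c -> Int
  unify Bool ~ Int
  FAIL: mismatch Bool ~ Int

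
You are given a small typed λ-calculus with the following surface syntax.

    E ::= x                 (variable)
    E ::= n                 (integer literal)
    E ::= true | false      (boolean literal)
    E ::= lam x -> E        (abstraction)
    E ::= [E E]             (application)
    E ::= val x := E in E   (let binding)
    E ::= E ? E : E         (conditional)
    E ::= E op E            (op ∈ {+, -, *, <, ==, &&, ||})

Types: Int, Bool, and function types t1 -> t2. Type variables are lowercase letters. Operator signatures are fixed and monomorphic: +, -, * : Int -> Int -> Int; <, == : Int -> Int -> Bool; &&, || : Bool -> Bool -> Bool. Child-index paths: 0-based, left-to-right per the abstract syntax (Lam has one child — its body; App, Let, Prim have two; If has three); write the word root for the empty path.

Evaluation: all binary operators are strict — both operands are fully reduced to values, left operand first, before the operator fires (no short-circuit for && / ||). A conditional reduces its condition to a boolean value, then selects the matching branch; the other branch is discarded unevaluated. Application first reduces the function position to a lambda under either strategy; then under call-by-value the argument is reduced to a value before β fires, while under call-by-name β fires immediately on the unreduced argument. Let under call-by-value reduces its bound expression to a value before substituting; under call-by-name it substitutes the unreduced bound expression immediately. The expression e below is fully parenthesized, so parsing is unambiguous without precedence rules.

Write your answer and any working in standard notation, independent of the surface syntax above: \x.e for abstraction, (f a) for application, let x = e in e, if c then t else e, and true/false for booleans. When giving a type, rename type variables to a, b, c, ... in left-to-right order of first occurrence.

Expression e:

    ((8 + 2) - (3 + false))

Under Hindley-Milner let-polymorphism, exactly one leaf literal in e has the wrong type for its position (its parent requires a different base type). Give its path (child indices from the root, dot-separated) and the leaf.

Derivation:
  unify Int ~ Int
  unify Int ~ Int
  unify Int ~ Int
  unify Int ~ Int
  unify Bool ~ Int
  FAIL: mismatch Bool ~ Int

Answer: 1.1 : false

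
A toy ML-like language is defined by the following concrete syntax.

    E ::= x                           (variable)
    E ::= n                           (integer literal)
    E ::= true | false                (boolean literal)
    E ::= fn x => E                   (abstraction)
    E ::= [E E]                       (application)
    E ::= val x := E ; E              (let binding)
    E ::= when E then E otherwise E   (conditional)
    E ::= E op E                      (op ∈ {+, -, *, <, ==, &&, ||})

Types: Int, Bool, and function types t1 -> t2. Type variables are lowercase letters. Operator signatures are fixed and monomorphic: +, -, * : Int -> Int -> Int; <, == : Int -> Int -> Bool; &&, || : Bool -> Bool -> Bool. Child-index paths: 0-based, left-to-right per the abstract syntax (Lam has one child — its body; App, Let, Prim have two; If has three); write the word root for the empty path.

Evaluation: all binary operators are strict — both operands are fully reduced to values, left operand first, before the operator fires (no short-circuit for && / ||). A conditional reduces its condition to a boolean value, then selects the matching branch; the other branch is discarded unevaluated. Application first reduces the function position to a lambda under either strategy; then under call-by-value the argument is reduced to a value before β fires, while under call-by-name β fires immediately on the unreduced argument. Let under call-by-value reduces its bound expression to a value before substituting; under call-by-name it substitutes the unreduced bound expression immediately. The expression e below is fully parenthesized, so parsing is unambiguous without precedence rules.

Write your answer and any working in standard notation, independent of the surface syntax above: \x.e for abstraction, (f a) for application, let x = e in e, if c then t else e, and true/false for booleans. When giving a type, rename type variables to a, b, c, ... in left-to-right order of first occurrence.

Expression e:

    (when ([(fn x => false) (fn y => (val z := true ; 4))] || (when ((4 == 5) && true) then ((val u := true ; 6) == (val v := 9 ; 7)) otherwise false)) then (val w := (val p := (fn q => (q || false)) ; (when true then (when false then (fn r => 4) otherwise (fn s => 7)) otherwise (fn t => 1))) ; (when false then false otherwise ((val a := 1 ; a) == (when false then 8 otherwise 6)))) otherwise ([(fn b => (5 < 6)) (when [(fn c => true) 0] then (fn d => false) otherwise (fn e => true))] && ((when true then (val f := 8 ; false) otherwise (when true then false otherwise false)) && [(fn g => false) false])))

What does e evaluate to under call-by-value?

Trace:
step 0: (if (((\x.false) (\y.(let z = true in 4))) || (if ((4 == 5) && true) then ((let u = true in 6) == (let v = 9 in 7)) else false)) then (let w = (let p = (\q.(q || false)) in (if true then (if false then (\r.4) else (\s.7)) else (\t.1))) in (if false then false else ((let a = 1 in a) == (if false then 8 else 6)))) else (((\b.(5 < 6)) (if ((\c.true) 0) then (\d.false) else (\e.true))) && ((if true then (let f = 8 in false) else (if true then false else false)) && ((\g.false) false))))
step 1: [beta@0.0] (if (false || (if ((4 == 5) && true) then ((let u = true in 6) == (let v = 9 in 7)) else false)) then (let w = (let p = (\q.(q || false)) in (if true then (if false then (\r.4) else (\s.7)) else (\t.1))) in (if false then false else ((let a = 1 in a) == (if false then 8 else 6)))) else (((\b.(5 < 6)) (if ((\c.true) 0) then (\d.false) else (\e.true))) && ((if true then (let f = 8 in false) else (if true then false else false)) && ((\g.false) false))))
step 2: [delta@0.1.0.0] (if (false || (if (false && true) then ((let u = true in 6) == (let v = 9 in 7)) else false)) then (let w = (let p = (\q.(q || false)) in (if true then (if false then (\r.4) else (\s.7)) else (\t.1))) in (if false then false else ((let a = 1 in a) == (if false then 8 else 6)))) else (((\b.(5 < 6)) (if ((\c.true) 0) then (\d.false) else (\e.true))) && ((if true then (let f = 8 in false) else (if true then false else false)) && ((\g.false) false))))
step 3: [delta@0.1.0] (if (false || (if false then ((let u = true in 6) == (let v = 9 in 7)) else false)) then (let w = (let p = (\q.(q || false)) in (if true then (if false then (\r.4) else (\s.7)) else (\t.1))) in (if false then false else ((let a = 1 in a) == (if false then 8 else 6)))) else (((\b.(5 < 6)) (if ((\c.true) 0) then (\d.false) else (\e.true))) && ((if true then (let f = 8 in false) else (if true then false else false)) && ((\g.false) false))))
step 4: [if@0.1] (if (false || false) then (let w = (let p = (\q.(q || false)) in (if true then (if false then (\r.4) else (\s.7)) else (\t.1))) in (if false then false else ((let a = 1 in a) == (if false then 8 else 6)))) else (((\b.(5 < 6)) (if ((\c.true) 0) then (\d.false) else (\e.true))) && ((if true then (let f = 8 in false) else (if true then false else false)) && ((\g.false) false))))
step 5: [delta@0] (if false then (let w = (let p = (\q.(q || false)) in (if true then (if false then (\r.4) else (\s.7)) else (\t.1))) in (if false then false else ((let a = 1 in a) == (if false then 8 else 6)))) else (((\b.(5 < 6)) (if ((\c.true) 0) then (\d.false) else (\e.true))) && ((if true then (let f = 8 in false) else (if true then false else false)) && ((\g.false) false))))
step 6: [if@root] (((\b.(5 < 6)) (if ((\c.true) 0) then (\d.false) else (\e.true))) && ((if true then (let f = 8 in false) else (if true then false else false)) && ((\g.false) false)))
step 7: [beta@0.1.0] (((\b.(5 < 6)) (if true then (\d.false) else (\e.true))) && ((if true then (let f = 8 in false) else (if true then false else false)) && ((\g.false) false)))
step 8: [if@0.1] (((\b.(5 < 6)) (\d.false)) && ((if true then (let f = 8 in false) else (if true then false else false)) && ((\g.false) false)))
step 9: [beta@0] ((5 < 6) && ((if true then (let f = 8 in false) else (if true then false else false)) && ((\g.false) false)))
step 10: [delta@0] (true && ((if true then (let f = 8 in false) else (if true then false else false)) && ((\g.false) false)))
step 11: [if@1.0] (true && ((let f = 8 in false) && ((\g.false) false)))
step 12: [let@1.0] (true && (false && ((\g.false) false)))
step 13: [beta@1.1] (true && (false && false))
step 14: [delta@1] (true && false)
step 15: [delta@root] false

Answer: false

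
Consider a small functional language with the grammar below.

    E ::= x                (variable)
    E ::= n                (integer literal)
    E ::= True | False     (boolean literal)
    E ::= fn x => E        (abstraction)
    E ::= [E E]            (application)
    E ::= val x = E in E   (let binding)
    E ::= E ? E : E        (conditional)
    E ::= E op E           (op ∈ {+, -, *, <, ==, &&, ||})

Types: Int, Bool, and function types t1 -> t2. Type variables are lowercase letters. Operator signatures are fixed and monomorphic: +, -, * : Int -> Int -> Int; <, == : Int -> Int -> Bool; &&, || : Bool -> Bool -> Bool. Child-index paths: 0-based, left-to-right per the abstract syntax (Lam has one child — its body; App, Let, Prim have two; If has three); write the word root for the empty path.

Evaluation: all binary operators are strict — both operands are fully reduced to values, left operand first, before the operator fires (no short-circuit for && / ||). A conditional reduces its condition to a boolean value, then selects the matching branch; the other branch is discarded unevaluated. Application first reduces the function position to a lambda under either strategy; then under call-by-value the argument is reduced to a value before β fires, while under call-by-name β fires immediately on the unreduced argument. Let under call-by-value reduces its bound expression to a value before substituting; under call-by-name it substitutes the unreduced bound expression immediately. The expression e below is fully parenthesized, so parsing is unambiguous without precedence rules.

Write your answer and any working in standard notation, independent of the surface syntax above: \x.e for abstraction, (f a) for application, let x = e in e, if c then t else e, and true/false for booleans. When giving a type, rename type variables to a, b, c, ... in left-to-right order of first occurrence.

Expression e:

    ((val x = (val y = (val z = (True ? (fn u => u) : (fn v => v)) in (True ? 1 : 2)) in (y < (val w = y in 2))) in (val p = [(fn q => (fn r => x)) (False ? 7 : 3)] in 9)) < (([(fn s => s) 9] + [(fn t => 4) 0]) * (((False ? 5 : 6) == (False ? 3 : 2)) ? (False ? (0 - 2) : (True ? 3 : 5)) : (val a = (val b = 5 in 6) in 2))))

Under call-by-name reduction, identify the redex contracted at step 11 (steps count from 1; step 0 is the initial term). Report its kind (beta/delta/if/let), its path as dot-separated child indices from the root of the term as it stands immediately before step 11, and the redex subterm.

Working:
step 0: ((let x = (let y = (let z = (if true then (\u.u) else (\v.v)) in (if true then 1 else 2)) in (y < (let w = y in 2))) in (let p = ((\q.(\r.x)) (if false then 7 else 3)) in 9)) < ((((\s.s) 9) + ((\t.4) 0)) * (if ((if false then 5 else 6) == (if false then 3 else 2)) then (if false then (0 - 2) else (if true then 3 else 5)) else (let a = (let b = 5 in 6) in 2))))
step 1: [let@0] ((let p = ((\q.(\r.(let y = (let z = (if true then (\u.u) else (\v.v)) in (if true then 1 else 2)) in (y < (let w = y in 2))))) (if false then 7 else 3)) in 9) < ((((\s.s) 9) + ((\t.4) 0)) * (if ((if false then 5 else 6) == (if false then 3 else 2)) then (if false then (0 - 2) else (if true then 3 else 5)) else (let a = (let b = 5 in 6) in 2))))
step 2: [let@0] (9 < ((((\s.s) 9) + ((\t.4) 0)) * (if ((if false then 5 else 6) == (if false then 3 else 2)) then (if false then (0 - 2) else (if true then 3 else 5)) else (let a = (let b = 5 in 6) in 2))))
step 3: [beta@1.0.0] (9 < ((9 + ((\t.4) 0)) * (if ((if false then 5 else 6) == (if false then 3 else 2)) then (if false then (0 - 2) else (if true then 3 else 5)) else (let a = (let b = 5 in 6) in 2))))
step 4: [beta@1.0.1] (9 < ((9 + 4) * (if ((if false then 5 else 6) == (if false then 3 else 2)) then (if false then (0 - 2) else (if true then 3 else 5)) else (let a = (let b = 5 in 6) in 2))))
step 5: [delta@1.0] (9 < (13 * (if ((if false then 5 else 6) == (if false then 3 else 2)) then (if false then (0 - 2) else (if true then 3 else 5)) else (let a = (let b = 5 in 6) in 2))))
step 6: [if@1.1.0.0] (9 < (13 * (if (6 == (if false then 3 else 2)) then (if false then (0 - 2) else (if true then 3 else 5)) else (let a = (let b = 5 in 6) in 2))))
step 7: [if@1.1.0.1] (9 < (13 * (if (6 == 2) then (if false then (0 - 2) else (if true then 3 else 5)) else (let a = (let b = 5 in 6) in 2))))
step 8: [delta@1.1.0] (9 < (13 * (if false then (if false then (0 - 2) else (if true then 3 else 5)) else (let a = (let b = 5 in 6) in 2))))
step 9: [if@1.1] (9 < (13 * (let a = (let b = 5 in 6) in 2)))
step 10: [let@1.1] (9 < (13 * 2))
step 11: [delta@1] (9 < 26)

Answer: delta at 1 : (13 * 2)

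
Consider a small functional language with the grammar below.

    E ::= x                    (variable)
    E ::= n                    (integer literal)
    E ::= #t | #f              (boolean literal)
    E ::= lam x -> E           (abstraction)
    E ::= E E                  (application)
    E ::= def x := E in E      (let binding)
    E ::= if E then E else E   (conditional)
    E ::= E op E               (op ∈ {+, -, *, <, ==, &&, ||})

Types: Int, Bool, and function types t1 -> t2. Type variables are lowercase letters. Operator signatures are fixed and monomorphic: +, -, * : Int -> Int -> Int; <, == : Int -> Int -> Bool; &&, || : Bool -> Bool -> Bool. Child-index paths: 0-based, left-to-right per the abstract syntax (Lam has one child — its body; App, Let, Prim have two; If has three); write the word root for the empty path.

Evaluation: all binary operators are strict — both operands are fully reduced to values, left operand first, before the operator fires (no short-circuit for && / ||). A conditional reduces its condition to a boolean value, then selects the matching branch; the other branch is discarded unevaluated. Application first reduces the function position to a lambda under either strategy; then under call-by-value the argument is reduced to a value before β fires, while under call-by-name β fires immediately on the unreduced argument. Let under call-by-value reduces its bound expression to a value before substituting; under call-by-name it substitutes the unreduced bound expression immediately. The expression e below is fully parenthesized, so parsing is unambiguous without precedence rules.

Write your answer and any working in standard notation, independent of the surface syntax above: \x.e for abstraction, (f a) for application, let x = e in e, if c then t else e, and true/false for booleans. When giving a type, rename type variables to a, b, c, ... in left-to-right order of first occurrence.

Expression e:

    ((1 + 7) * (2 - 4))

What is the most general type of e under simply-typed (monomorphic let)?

Trace:
  unify Int ~ Int
  unify Int ~ Int
  unify Int ~ Int
  unify Int ~ Int
  unify Int ~ Int
  unify Int ~ Int

Answer: Int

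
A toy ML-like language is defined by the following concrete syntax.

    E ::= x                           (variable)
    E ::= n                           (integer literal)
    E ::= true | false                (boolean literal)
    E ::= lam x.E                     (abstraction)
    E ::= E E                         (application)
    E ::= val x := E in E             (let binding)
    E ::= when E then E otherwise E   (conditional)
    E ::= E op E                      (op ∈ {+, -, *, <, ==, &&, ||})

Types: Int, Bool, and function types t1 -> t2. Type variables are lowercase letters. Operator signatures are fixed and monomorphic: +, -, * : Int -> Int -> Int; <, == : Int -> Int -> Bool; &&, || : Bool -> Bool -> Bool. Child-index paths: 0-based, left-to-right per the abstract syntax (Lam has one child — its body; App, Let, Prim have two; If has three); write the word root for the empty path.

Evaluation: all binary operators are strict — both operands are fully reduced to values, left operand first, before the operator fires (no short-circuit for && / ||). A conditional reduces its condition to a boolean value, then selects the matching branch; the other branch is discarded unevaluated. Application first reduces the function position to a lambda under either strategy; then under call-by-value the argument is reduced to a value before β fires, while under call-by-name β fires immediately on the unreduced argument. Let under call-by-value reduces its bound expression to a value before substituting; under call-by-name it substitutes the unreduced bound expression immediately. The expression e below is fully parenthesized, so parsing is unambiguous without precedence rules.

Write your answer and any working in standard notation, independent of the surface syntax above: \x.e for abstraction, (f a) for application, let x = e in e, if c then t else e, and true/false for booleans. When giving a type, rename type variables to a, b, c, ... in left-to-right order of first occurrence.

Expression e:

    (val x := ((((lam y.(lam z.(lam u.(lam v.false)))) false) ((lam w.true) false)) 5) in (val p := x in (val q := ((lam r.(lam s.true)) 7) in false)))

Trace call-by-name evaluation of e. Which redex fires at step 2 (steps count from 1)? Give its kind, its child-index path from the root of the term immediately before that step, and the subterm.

Answer: let at root : (let p = ((((\y.(\z.(\u.(\v.false)))) false) ((\w.true) false)) 5) in (let q = ((\r.(\s.true)) 7) in false))

Trace:
step 0: (let x = ((((\y.(\z.(\u.(\v.false)))) false) ((\w.true) false)) 5) in (let p = x in (let q = ((\r.(\s.true)) 7) in false)))
step 1: [let@root] (let p = ((((\y.(\z.(\u.(\v.false)))) false) ((\w.true) false)) 5) in (let q = ((\r.(\s.true)) 7) in false))
step 2: [let@root] (let q = ((\r.(\s.true)) 7) in false)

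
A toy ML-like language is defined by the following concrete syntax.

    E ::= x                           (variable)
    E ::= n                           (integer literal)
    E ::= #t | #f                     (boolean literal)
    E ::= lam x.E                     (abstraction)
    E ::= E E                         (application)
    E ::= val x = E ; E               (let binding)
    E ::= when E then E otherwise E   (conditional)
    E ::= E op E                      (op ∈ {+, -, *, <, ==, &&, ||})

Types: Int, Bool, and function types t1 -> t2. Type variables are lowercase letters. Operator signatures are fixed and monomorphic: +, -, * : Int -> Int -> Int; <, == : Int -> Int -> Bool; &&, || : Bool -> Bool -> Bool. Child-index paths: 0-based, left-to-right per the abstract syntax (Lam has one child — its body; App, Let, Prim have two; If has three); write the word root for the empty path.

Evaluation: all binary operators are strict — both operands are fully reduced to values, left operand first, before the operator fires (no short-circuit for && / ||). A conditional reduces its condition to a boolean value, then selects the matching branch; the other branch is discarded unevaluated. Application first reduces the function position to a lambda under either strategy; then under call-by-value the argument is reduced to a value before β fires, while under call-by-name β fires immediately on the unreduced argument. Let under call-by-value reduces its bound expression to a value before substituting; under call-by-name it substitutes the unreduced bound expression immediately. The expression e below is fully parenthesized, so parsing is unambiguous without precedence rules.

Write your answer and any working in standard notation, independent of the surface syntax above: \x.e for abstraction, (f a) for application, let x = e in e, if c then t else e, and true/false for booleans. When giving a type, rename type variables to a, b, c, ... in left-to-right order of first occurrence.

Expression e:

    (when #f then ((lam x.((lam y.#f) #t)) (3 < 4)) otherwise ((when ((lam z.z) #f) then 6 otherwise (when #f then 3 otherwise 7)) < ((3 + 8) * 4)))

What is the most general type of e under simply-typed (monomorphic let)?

Answer: Bool

Trace:
  unify Bool ~ Bool
\y._ : b -> Bool
  unify b -> Bool ~ Bool -> c
  unify b ~ Bool
  unify Bool ~ c
_ _ : Bool
\x._ : a -> Bool
  unify Int ~ Int
  unify Int ~ Int
  unify a -> Bool ~ Bool -> d
  unify a ~ Bool
  unify Bool ~ d
_ _ : Bool
z : e
\z._ : e -> e
  unify e -> e ~ Bool -> f
  unify e ~ Bool
  unify Bool ~ f
_ _ : Bool
  unify Bool ~ Bool
  unify Bool ~ Bool
  unify Int ~ Int
  unify Int ~ Int
  unify Int ~ Int
  unify Int ~ Int
  unify Int ~ Int
  unify Int ~ Int
  unify Int ~ Int
  unify Int ~ Int
  unify Bool ~ Bool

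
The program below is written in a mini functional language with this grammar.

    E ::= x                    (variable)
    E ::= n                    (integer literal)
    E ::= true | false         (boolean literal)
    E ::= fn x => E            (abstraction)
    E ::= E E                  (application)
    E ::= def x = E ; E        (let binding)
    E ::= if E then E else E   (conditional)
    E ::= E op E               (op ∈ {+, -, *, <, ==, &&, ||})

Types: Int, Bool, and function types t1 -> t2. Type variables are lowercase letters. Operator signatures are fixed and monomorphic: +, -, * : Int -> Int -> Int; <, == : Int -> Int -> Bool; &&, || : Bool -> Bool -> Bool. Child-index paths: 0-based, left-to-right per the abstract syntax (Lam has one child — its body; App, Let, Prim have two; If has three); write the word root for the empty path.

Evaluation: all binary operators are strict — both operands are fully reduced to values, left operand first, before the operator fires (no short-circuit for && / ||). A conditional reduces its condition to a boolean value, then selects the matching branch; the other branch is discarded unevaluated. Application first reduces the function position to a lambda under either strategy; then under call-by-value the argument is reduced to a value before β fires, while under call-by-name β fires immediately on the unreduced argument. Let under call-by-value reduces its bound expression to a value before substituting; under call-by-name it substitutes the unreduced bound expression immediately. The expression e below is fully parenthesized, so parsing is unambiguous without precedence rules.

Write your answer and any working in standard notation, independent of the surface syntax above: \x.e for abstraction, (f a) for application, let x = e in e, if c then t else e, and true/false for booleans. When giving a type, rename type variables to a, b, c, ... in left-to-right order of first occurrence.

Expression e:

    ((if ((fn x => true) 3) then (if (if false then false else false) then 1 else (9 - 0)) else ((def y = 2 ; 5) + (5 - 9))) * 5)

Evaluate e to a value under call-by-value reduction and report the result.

Derivation:
step 0: ((if ((\x.true) 3) then (if (if false then false else false) then 1 else (9 - 0)) else ((let y = 2 in 5) + (5 - 9))) * 5)
step 1: [beta@0.0] ((if true then (if (if false then false else false) then 1 else (9 - 0)) else ((let y = 2 in 5) + (5 - 9))) * 5)
step 2: [if@0] ((if (if false then false else false) then 1 else (9 - 0)) * 5)
step 3: [if@0.0] ((if false then 1 else (9 - 0)) * 5)
step 4: [if@0] ((9 - 0) * 5)
step 5: [delta@0] (9 * 5)
step 6: [delta@root] 45

Answer: 45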